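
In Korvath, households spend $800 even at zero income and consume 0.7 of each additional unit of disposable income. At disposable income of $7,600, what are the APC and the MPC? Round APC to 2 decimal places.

APC = 0.81; MPC = 0.7

MPC = 0.7 (the slope of the consumption function)
C = 800 + 0.7(7600) = 6120, so APC = 6120/7600 = 0.81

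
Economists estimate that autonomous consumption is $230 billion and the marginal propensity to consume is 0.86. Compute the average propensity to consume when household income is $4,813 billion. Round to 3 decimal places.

C = 230 + 0.86(4813) = 4369.18
APC = C/Y = 4369.18/4813 = 0.908

APC = 0.908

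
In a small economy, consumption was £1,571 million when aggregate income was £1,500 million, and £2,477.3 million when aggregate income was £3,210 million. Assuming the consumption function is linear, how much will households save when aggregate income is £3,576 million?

S = 904.72

MPC = (2477.3 − 1571)/(3210 − 1500) = 906.3/1710 = 0.53
a = 1571 − 0.53(1500) = 1571 − 795 = 776
C = 776 + 0.53(3576) = 2671.28
S = 3576 − 2671.28 = 904.72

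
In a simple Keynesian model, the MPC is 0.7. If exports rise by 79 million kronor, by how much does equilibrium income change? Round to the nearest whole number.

The multiplier is 1/(1 − MPC) = 1/0.3.
ΔY = 79/0.3 = 263.33 ≈ 263

ΔY ≈ 263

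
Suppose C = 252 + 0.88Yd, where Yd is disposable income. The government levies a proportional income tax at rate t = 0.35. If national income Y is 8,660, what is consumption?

C = 5205.52

Yd = (1 − 0.35)(8660) = 0.65(8660) = 5629
C = 252 + 0.88(5629) = 252 + 4953.52 = 5205.52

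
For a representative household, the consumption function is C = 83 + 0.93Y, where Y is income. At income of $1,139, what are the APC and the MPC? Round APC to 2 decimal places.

MPC = 0.93 (the slope of the consumption function)
C = 83 + 0.93(1139) = 1142.27, so APC = 1142.27/1139 = 1.00

APC = 1.00; MPC = 0.93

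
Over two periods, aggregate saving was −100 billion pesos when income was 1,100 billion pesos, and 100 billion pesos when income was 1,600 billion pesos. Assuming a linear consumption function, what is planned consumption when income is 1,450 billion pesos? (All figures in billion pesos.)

C = 1410

MPS = ΔS/ΔY = (100 − (-100))/(1600 − 1100) = 200/500 = 0.4
MPC = 1 − MPS = 0.6
Autonomous saving = -100 − 0.4(1100) = -540, so a = 540
C = 540 + 0.6(1450) = 540 + 870 = 1410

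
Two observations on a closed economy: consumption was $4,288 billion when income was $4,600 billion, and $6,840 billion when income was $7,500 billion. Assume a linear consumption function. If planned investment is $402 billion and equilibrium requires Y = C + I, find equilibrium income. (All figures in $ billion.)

MPC = (6840 − 4288)/(7500 − 4600) = 2552/2900 = 0.88
a = 4288 − 0.88(4600) = 240
Equilibrium: Y = 240 + 0.88Y + 402
0.12Y = 642, so Y = 642/0.12 = 5350

Y = 5350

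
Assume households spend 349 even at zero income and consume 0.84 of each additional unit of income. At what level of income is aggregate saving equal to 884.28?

Y = 7708

S = Y − C = -349 + 0.16Y
-349 + 0.16Y = 884.28, so 0.16Y = 1233.28 and Y = 7708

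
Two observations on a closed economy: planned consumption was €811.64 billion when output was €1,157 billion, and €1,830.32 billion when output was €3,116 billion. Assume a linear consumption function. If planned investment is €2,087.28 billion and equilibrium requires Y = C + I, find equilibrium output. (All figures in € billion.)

MPC = (1830.32 − 811.64)/(3116 − 1157) = 1018.68/1959 = 0.52
a = 811.64 − 0.52(1157) = 210
Equilibrium: Y = 210 + 0.52Y + 2087.28
0.48Y = 2297.28, so Y = 2297.28/0.48 = 4786

Y = 4786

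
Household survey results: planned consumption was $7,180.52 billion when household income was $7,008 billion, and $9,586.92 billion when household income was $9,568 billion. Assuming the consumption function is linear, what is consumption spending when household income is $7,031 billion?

MPC = (9586.92 − 7180.52)/(9568 − 7008) = 2406.4/2560 = 0.94
a = 7180.52 − 0.94(7008) = 7180.52 − 6587.52 = 593
C = 593 + 0.94(7031) = 593 + 6609.14 = 7202.14

C = 7202.14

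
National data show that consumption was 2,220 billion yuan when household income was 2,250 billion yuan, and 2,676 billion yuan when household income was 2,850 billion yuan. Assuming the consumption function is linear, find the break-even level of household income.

Y = 2125

MPC = (2676 − 2220)/(2850 − 2250) = 456/600 = 0.76
a = 2220 − 0.76(2250) = 2220 − 1710 = 510
Break-even: Y = a/(1−MPC) = 510/0.24 = 2125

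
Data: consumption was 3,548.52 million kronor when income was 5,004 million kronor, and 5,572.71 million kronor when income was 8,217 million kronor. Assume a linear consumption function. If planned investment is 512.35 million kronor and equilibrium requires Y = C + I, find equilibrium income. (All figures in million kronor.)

Y = 2455

MPC = (5572.71 − 3548.52)/(8217 − 5004) = 2024.19/3213 = 0.63
a = 3548.52 − 0.63(5004) = 396
Equilibrium: Y = 396 + 0.63Y + 512.35
0.37Y = 908.35, so Y = 908.35/0.37 = 2455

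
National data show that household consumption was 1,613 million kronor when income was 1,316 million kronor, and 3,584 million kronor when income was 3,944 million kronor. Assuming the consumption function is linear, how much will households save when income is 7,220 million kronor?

MPC = (3584 − 1613)/(3944 − 1316) = 1971/2628 = 0.75
a = 1613 − 0.75(1316) = 1613 − 987 = 626
C = 626 + 0.75(7220) = 6041
S = 7220 − 6041 = 1179

S = 1179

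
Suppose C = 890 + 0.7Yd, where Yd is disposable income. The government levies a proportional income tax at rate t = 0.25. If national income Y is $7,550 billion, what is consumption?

Yd = (1 − 0.25)(7550) = 0.75(7550) = 5662.5
C = 890 + 0.7(5662.5) = 890 + 3963.75 = 4853.75

C = 4853.75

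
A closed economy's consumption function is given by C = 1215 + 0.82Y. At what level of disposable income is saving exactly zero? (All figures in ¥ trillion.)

At break-even, C = Y: 1215 + 0.82Y = Y
0.18Y = 1215, so Y = 1215/0.18 = 6750

Y = 6750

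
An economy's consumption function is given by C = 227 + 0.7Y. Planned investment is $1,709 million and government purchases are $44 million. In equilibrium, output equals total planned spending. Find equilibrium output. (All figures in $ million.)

Y = C + I + G = 227 + 0.7Y + 1709 + 44
Y − 0.7Y = 1980
0.3Y = 1980, so Y = 1980/0.3 = 6600

Y = 6600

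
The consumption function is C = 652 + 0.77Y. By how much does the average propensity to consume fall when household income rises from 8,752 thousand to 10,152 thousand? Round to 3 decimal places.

ΔAPC = 0.010

At Y = 8752: C = 652 + 0.77(8752) = 7391.04, APC = 7391.04/8752 = 0.8445
At Y = 10152: C = 8469.04, APC = 8469.04/10152 = 0.8342
Fall in APC = 0.8445 − 0.8342 = 0.0103 ≈ 0.010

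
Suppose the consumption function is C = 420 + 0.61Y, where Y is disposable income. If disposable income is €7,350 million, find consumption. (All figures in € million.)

C = 4903.5

C = 420 + 0.61(7350) = 420 + 4483.5 = 4903.5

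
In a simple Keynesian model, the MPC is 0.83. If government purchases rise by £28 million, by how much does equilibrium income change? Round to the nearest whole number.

The multiplier is 1/(1 − MPC) = 1/0.17.
ΔY = 28/0.17 = 164.71 ≈ 165

ΔY ≈ 165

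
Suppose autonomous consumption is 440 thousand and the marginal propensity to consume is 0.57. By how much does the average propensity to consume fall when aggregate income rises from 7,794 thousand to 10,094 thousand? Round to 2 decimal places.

ΔAPC = 0.01

At Y = 7794: C = 440 + 0.57(7794) = 4882.58, APC = 4882.58/7794 = 0.626
At Y = 10094: C = 6193.58, APC = 6193.58/10094 = 0.614
Fall in APC = 0.626 − 0.614 = 0.012 ≈ 0.01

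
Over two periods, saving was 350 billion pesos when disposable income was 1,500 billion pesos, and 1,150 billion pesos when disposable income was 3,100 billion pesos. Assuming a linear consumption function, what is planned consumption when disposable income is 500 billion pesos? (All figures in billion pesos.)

MPS = ΔS/ΔY = (1150 − 350)/(3100 − 1500) = 800/1600 = 0.5
MPC = 1 − MPS = 0.5
Autonomous saving = 350 − 0.5(1500) = -400, so a = 400
C = 400 + 0.5(500) = 400 + 250 = 650

C = 650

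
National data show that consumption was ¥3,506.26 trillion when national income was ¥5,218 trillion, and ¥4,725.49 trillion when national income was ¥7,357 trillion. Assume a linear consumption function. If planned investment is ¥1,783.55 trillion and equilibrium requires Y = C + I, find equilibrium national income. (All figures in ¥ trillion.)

Y = 5385

MPC = (4725.49 − 3506.26)/(7357 − 5218) = 1219.23/2139 = 0.57
a = 3506.26 − 0.57(5218) = 532
Equilibrium: Y = 532 + 0.57Y + 1783.55
0.43Y = 2315.55, so Y = 2315.55/0.43 = 5385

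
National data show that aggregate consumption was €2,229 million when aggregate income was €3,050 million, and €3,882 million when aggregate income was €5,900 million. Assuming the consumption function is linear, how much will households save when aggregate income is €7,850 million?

MPC = (3882 − 2229)/(5900 − 3050) = 1653/2850 = 0.58
a = 2229 − 0.58(3050) = 2229 − 1769 = 460
C = 460 + 0.58(7850) = 5013
S = 7850 − 5013 = 2837

S = 2837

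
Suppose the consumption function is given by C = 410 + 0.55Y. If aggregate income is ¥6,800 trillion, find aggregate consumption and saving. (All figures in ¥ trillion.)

C = 410 + 0.55(6800) = 410 + 3740 = 4150
S = Y − C = 6800 − 4150 = 2650

C = 4150; S = 2650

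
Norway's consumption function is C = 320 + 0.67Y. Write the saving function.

S = -320 + 0.33Y

S = Y − C = Y − (320 + 0.67Y) = -320 + (1 − 0.67)Y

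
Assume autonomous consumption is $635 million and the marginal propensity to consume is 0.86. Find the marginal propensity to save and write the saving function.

MPS = 0.14; S = -635 + 0.14Y

MPS = 1 − MPC = 1 − 0.86 = 0.14
S = Y − C = -635 + 0.14Y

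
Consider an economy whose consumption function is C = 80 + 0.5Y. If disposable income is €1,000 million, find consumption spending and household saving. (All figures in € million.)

C = 580; S = 420

C = 80 + 0.5(1000) = 80 + 500 = 580
S = Y − C = 1000 − 580 = 420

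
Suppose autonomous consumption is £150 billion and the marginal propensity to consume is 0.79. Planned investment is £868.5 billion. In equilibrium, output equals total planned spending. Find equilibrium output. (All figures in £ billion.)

Y = 4850

Y = C + I = 150 + 0.79Y + 868.5
Y − 0.79Y = 1018.5
0.21Y = 1018.5, so Y = 1018.5/0.21 = 4850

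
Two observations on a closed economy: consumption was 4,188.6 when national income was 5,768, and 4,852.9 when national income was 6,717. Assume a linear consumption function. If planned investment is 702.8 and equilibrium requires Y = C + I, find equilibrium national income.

MPC = (4852.9 − 4188.6)/(6717 − 5768) = 664.3/949 = 0.7
a = 4188.6 − 0.7(5768) = 151
Equilibrium: Y = 151 + 0.7Y + 702.8
0.3Y = 853.8, so Y = 853.8/0.3 = 2846

Y = 2846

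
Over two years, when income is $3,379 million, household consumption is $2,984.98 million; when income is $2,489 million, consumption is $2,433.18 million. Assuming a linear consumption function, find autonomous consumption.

MPC = ΔC/ΔY = (2984.98 − 2433.18)/(3379 − 2489) = 551.8/890 = 0.62
a = C − MPC·Y = 2433.18 − 0.62(2489) = 2433.18 − 1543.18 = 890

a = 890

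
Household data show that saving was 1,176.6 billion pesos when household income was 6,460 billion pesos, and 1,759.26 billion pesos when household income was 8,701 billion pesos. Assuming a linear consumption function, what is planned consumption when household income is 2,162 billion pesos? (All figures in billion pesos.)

C = 2102.88

MPS = ΔS/ΔY = (1759.26 − 1176.6)/(8701 − 6460) = 582.66/2241 = 0.26
MPC = 1 − MPS = 0.74
Autonomous saving = 1176.6 − 0.26(6460) = -503, so a = 503
C = 503 + 0.74(2162) = 503 + 1599.88 = 2102.88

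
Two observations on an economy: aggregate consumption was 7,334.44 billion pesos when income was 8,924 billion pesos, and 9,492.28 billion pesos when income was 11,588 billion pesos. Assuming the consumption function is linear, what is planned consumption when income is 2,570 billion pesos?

MPC = (9492.28 − 7334.44)/(11588 − 8924) = 2157.84/2664 = 0.81
a = 7334.44 − 0.81(8924) = 7334.44 − 7228.44 = 106
C = 106 + 0.81(2570) = 106 + 2081.7 = 2187.7

C = 2187.7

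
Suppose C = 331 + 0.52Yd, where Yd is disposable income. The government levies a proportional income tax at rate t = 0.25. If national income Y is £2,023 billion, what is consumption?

Yd = (1 − 0.25)(2023) = 0.75(2023) = 1517.25
C = 331 + 0.52(1517.25) = 331 + 788.97 = 1119.97

C = 1119.97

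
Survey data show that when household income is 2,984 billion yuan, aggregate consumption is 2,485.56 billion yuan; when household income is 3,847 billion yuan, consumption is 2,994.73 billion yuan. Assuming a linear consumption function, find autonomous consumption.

a = 725

MPC = ΔC/ΔY = (2994.73 − 2485.56)/(3847 − 2984) = 509.17/863 = 0.59
a = C − MPC·Y = 2485.56 − 0.59(2984) = 2485.56 − 1760.56 = 725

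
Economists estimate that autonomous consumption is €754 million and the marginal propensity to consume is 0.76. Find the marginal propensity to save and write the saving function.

MPS = 1 − MPC = 1 − 0.76 = 0.24
S = Y − C = -754 + 0.24Y

MPS = 0.24; S = -754 + 0.24Y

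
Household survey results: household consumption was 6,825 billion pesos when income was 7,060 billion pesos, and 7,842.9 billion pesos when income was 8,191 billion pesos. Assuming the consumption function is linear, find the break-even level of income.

Y = 4710

MPC = (7842.9 − 6825)/(8191 − 7060) = 1017.9/1131 = 0.9
a = 6825 − 0.9(7060) = 6825 − 6354 = 471
Break-even: Y = a/(1−MPC) = 471/0.1 = 4710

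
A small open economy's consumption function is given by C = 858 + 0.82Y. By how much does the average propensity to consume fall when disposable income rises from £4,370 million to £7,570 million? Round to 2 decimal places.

At Y = 4370: C = 858 + 0.82(4370) = 4441.4, APC = 4441.4/4370 = 1.016
At Y = 7570: C = 7065.4, APC = 7065.4/7570 = 0.933
Fall in APC = 1.016 − 0.933 = 0.083 ≈ 0.08

ΔAPC = 0.08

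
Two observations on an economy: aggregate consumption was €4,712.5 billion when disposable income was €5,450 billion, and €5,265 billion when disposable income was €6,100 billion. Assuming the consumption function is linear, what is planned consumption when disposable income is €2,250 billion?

C = 1992.5

MPC = (5265 − 4712.5)/(6100 − 5450) = 552.5/650 = 0.85
a = 4712.5 − 0.85(5450) = 4712.5 − 4632.5 = 80
C = 80 + 0.85(2250) = 80 + 1912.5 = 1992.5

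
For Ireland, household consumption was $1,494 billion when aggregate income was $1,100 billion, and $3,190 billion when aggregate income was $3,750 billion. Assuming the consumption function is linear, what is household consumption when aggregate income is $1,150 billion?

C = 1526

MPC = (3190 − 1494)/(3750 − 1100) = 1696/2650 = 0.64
a = 1494 − 0.64(1100) = 1494 − 704 = 790
C = 790 + 0.64(1150) = 790 + 736 = 1526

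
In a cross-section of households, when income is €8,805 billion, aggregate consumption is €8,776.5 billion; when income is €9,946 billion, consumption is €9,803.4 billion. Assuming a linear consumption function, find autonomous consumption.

MPC = ΔC/ΔY = (9803.4 − 8776.5)/(9946 − 8805) = 1026.9/1141 = 0.9
a = C − MPC·Y = 8776.5 − 0.9(8805) = 8776.5 − 7924.5 = 852

a = 852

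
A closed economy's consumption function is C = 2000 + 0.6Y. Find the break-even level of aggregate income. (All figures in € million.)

Y = 5000

At break-even, C = Y: 2000 + 0.6Y = Y
0.4Y = 2000, so Y = 2000/0.4 = 5000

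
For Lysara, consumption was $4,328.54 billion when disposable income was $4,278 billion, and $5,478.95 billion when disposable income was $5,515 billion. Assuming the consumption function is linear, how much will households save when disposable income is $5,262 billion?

MPC = (5478.95 − 4328.54)/(5515 − 4278) = 1150.41/1237 = 0.93
a = 4328.54 − 0.93(4278) = 4328.54 − 3978.54 = 350
C = 350 + 0.93(5262) = 5243.66
S = 5262 − 5243.66 = 18.34

S = 18.34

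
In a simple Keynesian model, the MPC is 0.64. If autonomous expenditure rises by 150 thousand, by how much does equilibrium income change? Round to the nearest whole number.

ΔY ≈ 417

The multiplier is 1/(1 − MPC) = 1/0.36.
ΔY = 150/0.36 = 416.67 ≈ 417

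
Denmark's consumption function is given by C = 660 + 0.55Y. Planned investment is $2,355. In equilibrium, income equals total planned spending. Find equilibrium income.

Y = C + I = 660 + 0.55Y + 2355
Y − 0.55Y = 3015
0.45Y = 3015, so Y = 3015/0.45 = 6700

Y = 6700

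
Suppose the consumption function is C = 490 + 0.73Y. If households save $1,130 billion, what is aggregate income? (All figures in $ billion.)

Y = 6000

S = Y − C = -490 + 0.27Y
-490 + 0.27Y = 1130, so 0.27Y = 1620 and Y = 6000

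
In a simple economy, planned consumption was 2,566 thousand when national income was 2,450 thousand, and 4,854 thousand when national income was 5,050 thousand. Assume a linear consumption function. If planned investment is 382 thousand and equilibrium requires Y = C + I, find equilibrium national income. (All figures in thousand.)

Y = 6600

MPC = (4854 − 2566)/(5050 − 2450) = 2288/2600 = 0.88
a = 2566 − 0.88(2450) = 410
Equilibrium: Y = 410 + 0.88Y + 382
0.12Y = 792, so Y = 792/0.12 = 6600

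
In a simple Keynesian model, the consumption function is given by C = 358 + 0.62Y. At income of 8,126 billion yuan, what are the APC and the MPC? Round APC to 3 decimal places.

MPC = 0.62 (the slope of the consumption function)
C = 358 + 0.62(8126) = 5396.12, so APC = 5396.12/8126 = 0.664

APC = 0.664; MPC = 0.62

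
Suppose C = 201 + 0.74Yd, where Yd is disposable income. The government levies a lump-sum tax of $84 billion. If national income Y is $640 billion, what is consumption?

C = 612.44

Yd = Y − T = 640 − 84 = 556
C = 201 + 0.74(556) = 201 + 411.44 = 612.44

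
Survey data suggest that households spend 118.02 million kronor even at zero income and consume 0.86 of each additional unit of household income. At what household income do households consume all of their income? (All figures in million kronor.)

At break-even, C = Y: 118.02 + 0.86Y = Y
0.14Y = 118.02, so Y = 118.02/0.14 = 843

Y = 843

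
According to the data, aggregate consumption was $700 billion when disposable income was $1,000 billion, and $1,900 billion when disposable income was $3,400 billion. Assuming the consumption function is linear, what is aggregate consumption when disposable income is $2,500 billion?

MPC = (1900 − 700)/(3400 − 1000) = 1200/2400 = 0.5
a = 700 − 0.5(1000) = 700 − 500 = 200
C = 200 + 0.5(2500) = 200 + 1250 = 1450

C = 1450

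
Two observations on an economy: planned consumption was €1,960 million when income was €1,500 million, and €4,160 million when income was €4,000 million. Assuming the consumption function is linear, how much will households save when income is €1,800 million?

MPC = (4160 − 1960)/(4000 − 1500) = 2200/2500 = 0.88
a = 1960 − 0.88(1500) = 1960 − 1320 = 640
C = 640 + 0.88(1800) = 2224
S = 1800 − 2224 = -424

S = -424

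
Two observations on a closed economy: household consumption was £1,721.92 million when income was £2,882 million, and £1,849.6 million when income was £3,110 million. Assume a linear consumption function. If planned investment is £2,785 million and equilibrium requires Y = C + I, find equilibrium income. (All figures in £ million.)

Y = 6575

MPC = (1849.6 − 1721.92)/(3110 − 2882) = 127.68/228 = 0.56
a = 1721.92 − 0.56(2882) = 108
Equilibrium: Y = 108 + 0.56Y + 2785
0.44Y = 2893, so Y = 2893/0.44 = 6575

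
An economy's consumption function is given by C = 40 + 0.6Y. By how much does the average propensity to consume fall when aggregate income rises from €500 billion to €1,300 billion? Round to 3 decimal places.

At Y = 500: C = 40 + 0.6(500) = 340, APC = 340/500 = 0.6800
At Y = 1300: C = 820, APC = 820/1300 = 0.6308
Fall in APC = 0.6800 − 0.6308 = 0.0492 ≈ 0.049

ΔAPC = 0.049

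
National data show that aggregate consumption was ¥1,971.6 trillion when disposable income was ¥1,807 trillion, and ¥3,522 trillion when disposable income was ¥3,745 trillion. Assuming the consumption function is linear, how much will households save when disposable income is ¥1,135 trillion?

S = -299

MPC = (3522 − 1971.6)/(3745 − 1807) = 1550.4/1938 = 0.8
a = 1971.6 − 0.8(1807) = 1971.6 − 1445.6 = 526
C = 526 + 0.8(1135) = 1434
S = 1135 − 1434 = -299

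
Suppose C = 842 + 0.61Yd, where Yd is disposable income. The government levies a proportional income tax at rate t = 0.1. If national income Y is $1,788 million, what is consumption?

Yd = (1 − 0.1)(1788) = 0.9(1788) = 1609.2
C = 842 + 0.61(1609.2) = 842 + 981.612 = 1823.612

C = 1823.612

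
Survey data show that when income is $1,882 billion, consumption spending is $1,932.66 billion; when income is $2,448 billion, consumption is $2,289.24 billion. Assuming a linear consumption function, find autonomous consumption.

MPC = ΔC/ΔY = (2289.24 − 1932.66)/(2448 − 1882) = 356.58/566 = 0.63
a = C − MPC·Y = 1932.66 − 0.63(1882) = 1932.66 − 1185.66 = 747

a = 747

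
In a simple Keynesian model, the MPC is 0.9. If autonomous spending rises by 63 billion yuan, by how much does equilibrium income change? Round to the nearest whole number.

The multiplier is 1/(1 − MPC) = 1/0.1.
ΔY = 63/0.1 = 630.00 ≈ 630

ΔY ≈ 630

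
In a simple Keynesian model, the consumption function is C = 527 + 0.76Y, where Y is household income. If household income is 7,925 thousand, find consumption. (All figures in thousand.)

C = 6550

C = 527 + 0.76(7925) = 527 + 6023 = 6550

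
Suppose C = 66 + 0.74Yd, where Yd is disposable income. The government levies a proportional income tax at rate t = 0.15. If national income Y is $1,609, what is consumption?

Yd = (1 − 0.15)(1609) = 0.85(1609) = 1367.65
C = 66 + 0.74(1367.65) = 66 + 1012.061 = 1078.061

C = 1078.061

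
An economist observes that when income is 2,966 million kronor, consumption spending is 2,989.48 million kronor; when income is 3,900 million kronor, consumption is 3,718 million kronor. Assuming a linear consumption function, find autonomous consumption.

MPC = ΔC/ΔY = (3718 − 2989.48)/(3900 − 2966) = 728.52/934 = 0.78
a = C − MPC·Y = 2989.48 − 0.78(2966) = 2989.48 − 2313.48 = 676

a = 676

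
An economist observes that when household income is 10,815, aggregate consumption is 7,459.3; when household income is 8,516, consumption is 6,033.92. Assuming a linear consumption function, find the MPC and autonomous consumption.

MPC = 0.62; a = 754

MPC = ΔC/ΔY = (7459.3 − 6033.92)/(10815 − 8516) = 1425.38/2299 = 0.62
a = C − MPC·Y = 6033.92 − 0.62(8516) = 6033.92 − 5279.92 = 754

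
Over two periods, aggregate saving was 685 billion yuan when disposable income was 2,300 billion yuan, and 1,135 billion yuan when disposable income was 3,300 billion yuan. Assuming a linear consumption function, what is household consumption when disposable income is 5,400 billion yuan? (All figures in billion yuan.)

MPS = ΔS/ΔY = (1135 − 685)/(3300 − 2300) = 450/1000 = 0.45
MPC = 1 − MPS = 0.55
Autonomous saving = 685 − 0.45(2300) = -350, so a = 350
C = 350 + 0.55(5400) = 350 + 2970 = 3320

C = 3320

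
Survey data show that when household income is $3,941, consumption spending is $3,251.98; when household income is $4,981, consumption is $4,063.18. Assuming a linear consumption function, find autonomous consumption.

a = 178

MPC = ΔC/ΔY = (4063.18 − 3251.98)/(4981 − 3941) = 811.2/1040 = 0.78
a = C − MPC·Y = 3251.98 − 0.78(3941) = 3251.98 − 3073.98 = 178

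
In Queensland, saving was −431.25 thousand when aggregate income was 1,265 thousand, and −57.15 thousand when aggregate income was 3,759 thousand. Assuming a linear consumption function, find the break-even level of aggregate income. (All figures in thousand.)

MPS = ΔS/ΔY = (-57.15 − (-431.25))/(3759 − 1265) = 374.1/2494 = 0.15
MPC = 1 − MPS = 0.85
From S(1265) = -431.25: −a + 0.15(1265) = -431.25, so a = 189.75 − (-431.25) = 621
Break-even (S = 0): Y = a/MPS = 621/0.15 = 4140

Y = 4140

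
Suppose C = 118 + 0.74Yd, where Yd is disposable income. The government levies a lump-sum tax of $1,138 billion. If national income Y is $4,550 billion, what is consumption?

Yd = Y − T = 4550 − 1138 = 3412
C = 118 + 0.74(3412) = 118 + 2524.88 = 2642.88

C = 2642.88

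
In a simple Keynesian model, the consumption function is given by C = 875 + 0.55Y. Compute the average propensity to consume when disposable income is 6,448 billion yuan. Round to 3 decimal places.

C = 875 + 0.55(6448) = 4421.4
APC = C/Y = 4421.4/6448 = 0.686

APC = 0.686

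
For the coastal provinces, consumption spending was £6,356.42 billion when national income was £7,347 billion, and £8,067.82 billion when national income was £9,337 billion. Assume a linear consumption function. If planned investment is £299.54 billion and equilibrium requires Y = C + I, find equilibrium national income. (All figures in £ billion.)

MPC = (8067.82 − 6356.42)/(9337 − 7347) = 1711.4/1990 = 0.86
a = 6356.42 − 0.86(7347) = 38
Equilibrium: Y = 38 + 0.86Y + 299.54
0.14Y = 337.54, so Y = 337.54/0.14 = 2411

Y = 2411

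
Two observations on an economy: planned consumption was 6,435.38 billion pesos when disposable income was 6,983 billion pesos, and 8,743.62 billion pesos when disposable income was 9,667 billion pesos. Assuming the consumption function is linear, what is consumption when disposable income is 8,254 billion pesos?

C = 7528.44

MPC = (8743.62 − 6435.38)/(9667 − 6983) = 2308.24/2684 = 0.86
a = 6435.38 − 0.86(6983) = 6435.38 − 6005.38 = 430
C = 430 + 0.86(8254) = 430 + 7098.44 = 7528.44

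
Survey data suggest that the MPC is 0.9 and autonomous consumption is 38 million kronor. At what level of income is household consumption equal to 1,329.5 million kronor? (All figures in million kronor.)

38 + 0.9Y = 1329.5
0.9Y = 1291.5, so Y = 1291.5/0.9 = 1435

Y = 1435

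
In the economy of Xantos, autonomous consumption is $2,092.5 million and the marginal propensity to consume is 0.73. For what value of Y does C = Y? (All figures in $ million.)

Y = 7750

At break-even, C = Y: 2092.5 + 0.73Y = Y
0.27Y = 2092.5, so Y = 2092.5/0.27 = 7750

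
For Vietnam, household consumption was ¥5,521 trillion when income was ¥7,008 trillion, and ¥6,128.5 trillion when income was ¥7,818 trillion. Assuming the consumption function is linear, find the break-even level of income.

MPC = (6128.5 − 5521)/(7818 − 7008) = 607.5/810 = 0.75
a = 5521 − 0.75(7008) = 5521 − 5256 = 265
Break-even: Y = a/(1−MPC) = 265/0.25 = 1060

Y = 1060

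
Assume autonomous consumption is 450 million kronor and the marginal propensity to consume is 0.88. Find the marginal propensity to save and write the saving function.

MPS = 1 − MPC = 1 − 0.88 = 0.12
S = Y − C = -450 + 0.12Y

MPS = 0.12; S = -450 + 0.12Y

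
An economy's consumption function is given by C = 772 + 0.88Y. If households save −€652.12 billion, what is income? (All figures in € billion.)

Y = 999

S = Y − C = -772 + 0.12Y
-772 + 0.12Y = -652.12, so 0.12Y = 119.88 and Y = 999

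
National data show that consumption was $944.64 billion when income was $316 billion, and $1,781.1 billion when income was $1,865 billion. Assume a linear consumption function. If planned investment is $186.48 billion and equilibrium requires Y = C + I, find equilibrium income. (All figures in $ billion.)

MPC = (1781.1 − 944.64)/(1865 − 316) = 836.46/1549 = 0.54
a = 944.64 − 0.54(316) = 774
Equilibrium: Y = 774 + 0.54Y + 186.48
0.46Y = 960.48, so Y = 960.48/0.46 = 2088

Y = 2088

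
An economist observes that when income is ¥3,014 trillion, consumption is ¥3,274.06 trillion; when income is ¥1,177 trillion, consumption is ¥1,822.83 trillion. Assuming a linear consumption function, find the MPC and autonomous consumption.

MPC = ΔC/ΔY = (3274.06 − 1822.83)/(3014 − 1177) = 1451.23/1837 = 0.79
a = C − MPC·Y = 1822.83 − 0.79(1177) = 1822.83 − 929.83 = 893

MPC = 0.79; a = 893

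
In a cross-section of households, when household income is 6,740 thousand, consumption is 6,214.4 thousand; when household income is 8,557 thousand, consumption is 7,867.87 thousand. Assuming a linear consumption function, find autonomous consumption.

MPC = ΔC/ΔY = (7867.87 − 6214.4)/(8557 − 6740) = 1653.47/1817 = 0.91
a = C − MPC·Y = 6214.4 − 0.91(6740) = 6214.4 − 6133.4 = 81

a = 81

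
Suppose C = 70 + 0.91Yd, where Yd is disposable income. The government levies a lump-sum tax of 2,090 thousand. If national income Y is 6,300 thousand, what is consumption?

Yd = Y − T = 6300 − 2090 = 4210
C = 70 + 0.91(4210) = 70 + 3831.1 = 3901.1

C = 3901.1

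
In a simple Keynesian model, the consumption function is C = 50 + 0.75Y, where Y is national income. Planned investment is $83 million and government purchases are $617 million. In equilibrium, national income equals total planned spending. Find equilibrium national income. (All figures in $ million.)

Y = 3000

Y = C + I + G = 50 + 0.75Y + 83 + 617
Y − 0.75Y = 750
0.25Y = 750, so Y = 750/0.25 = 3000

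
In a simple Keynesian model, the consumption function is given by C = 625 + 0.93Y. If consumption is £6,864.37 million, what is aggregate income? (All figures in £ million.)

625 + 0.93Y = 6864.37
0.93Y = 6239.37, so Y = 6239.37/0.93 = 6709

Y = 6709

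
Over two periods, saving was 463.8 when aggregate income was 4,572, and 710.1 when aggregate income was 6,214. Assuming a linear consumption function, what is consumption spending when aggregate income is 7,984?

C = 7008.4

MPS = ΔS/ΔY = (710.1 − 463.8)/(6214 − 4572) = 246.3/1642 = 0.15
MPC = 1 − MPS = 0.85
Autonomous saving = 463.8 − 0.15(4572) = -222, so a = 222
C = 222 + 0.85(7984) = 222 + 6786.4 = 7008.4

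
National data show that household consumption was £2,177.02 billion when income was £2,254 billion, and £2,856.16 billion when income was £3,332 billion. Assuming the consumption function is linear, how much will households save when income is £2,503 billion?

MPC = (2856.16 − 2177.02)/(3332 − 2254) = 679.14/1078 = 0.63
a = 2177.02 − 0.63(2254) = 2177.02 − 1420.02 = 757
C = 757 + 0.63(2503) = 2333.89
S = 2503 − 2333.89 = 169.11

S = 169.11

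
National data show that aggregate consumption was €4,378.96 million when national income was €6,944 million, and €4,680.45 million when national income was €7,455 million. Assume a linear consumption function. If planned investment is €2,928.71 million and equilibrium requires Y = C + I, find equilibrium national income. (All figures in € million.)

MPC = (4680.45 − 4378.96)/(7455 − 6944) = 301.49/511 = 0.59
a = 4378.96 − 0.59(6944) = 282
Equilibrium: Y = 282 + 0.59Y + 2928.71
0.41Y = 3210.71, so Y = 3210.71/0.41 = 7831

Y = 7831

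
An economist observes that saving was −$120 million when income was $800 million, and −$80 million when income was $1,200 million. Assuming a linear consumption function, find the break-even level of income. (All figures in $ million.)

MPS = ΔS/ΔY = (-80 − (-120))/(1200 − 800) = 40/400 = 0.1
MPC = 1 − MPS = 0.9
From S(800) = -120: −a + 0.1(800) = -120, so a = 80 − (-120) = 200
Break-even (S = 0): Y = a/MPS = 200/0.1 = 2000

Y = 2000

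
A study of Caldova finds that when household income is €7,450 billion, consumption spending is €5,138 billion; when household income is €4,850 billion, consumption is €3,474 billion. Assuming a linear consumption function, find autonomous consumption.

a = 370

MPC = ΔC/ΔY = (5138 − 3474)/(7450 − 4850) = 1664/2600 = 0.64
a = C − MPC·Y = 3474 − 0.64(4850) = 3474 − 3104 = 370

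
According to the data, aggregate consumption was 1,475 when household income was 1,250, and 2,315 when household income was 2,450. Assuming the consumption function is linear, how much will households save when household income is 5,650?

MPC = (2315 − 1475)/(2450 − 1250) = 840/1200 = 0.7
a = 1475 − 0.7(1250) = 1475 − 875 = 600
C = 600 + 0.7(5650) = 4555
S = 5650 − 4555 = 1095

S = 1095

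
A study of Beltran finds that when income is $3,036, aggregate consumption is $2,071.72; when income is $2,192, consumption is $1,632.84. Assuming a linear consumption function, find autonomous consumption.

MPC = ΔC/ΔY = (2071.72 − 1632.84)/(3036 − 2192) = 438.88/844 = 0.52
a = C − MPC·Y = 1632.84 − 0.52(2192) = 1632.84 − 1139.84 = 493

a = 493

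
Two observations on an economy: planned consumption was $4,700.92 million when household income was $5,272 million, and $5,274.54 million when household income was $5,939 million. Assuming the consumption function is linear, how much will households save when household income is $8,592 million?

S = 1035.88

MPC = (5274.54 − 4700.92)/(5939 − 5272) = 573.62/667 = 0.86
a = 4700.92 − 0.86(5272) = 4700.92 − 4533.92 = 167
C = 167 + 0.86(8592) = 7556.12
S = 8592 − 7556.12 = 1035.88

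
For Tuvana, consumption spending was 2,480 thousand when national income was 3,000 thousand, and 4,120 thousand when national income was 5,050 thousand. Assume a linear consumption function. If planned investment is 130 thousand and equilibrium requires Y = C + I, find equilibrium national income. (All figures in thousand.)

Y = 1050

MPC = (4120 − 2480)/(5050 − 3000) = 1640/2050 = 0.8
a = 2480 − 0.8(3000) = 80
Equilibrium: Y = 80 + 0.8Y + 130
0.2Y = 210, so Y = 210/0.2 = 1050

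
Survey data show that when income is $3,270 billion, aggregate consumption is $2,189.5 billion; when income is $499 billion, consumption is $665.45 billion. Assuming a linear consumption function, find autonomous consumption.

MPC = ΔC/ΔY = (2189.5 − 665.45)/(3270 − 499) = 1524.05/2771 = 0.55
a = C − MPC·Y = 665.45 − 0.55(499) = 665.45 − 274.45 = 391

a = 391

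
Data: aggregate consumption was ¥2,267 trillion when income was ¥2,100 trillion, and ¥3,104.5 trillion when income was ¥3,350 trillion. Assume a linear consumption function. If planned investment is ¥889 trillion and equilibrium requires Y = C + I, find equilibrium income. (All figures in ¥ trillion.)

MPC = (3104.5 − 2267)/(3350 − 2100) = 837.5/1250 = 0.67
a = 2267 − 0.67(2100) = 860
Equilibrium: Y = 860 + 0.67Y + 889
0.33Y = 1749, so Y = 1749/0.33 = 5300

Y = 5300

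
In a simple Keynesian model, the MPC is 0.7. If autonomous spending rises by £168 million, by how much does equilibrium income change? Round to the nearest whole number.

The multiplier is 1/(1 − MPC) = 1/0.3.
ΔY = 168/0.3 = 560.00 ≈ 560

ΔY ≈ 560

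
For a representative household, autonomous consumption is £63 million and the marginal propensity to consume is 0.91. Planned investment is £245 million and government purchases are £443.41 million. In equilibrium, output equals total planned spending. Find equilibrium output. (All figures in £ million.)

Y = 8349

Y = C + I + G = 63 + 0.91Y + 245 + 443.41
Y − 0.91Y = 751.41
0.09Y = 751.41, so Y = 751.41/0.09 = 8349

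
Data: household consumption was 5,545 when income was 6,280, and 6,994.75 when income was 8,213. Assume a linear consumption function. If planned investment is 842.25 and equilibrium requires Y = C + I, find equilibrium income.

MPC = (6994.75 − 5545)/(8213 − 6280) = 1449.75/1933 = 0.75
a = 5545 − 0.75(6280) = 835
Equilibrium: Y = 835 + 0.75Y + 842.25
0.25Y = 1677.25, so Y = 1677.25/0.25 = 6709

Y = 6709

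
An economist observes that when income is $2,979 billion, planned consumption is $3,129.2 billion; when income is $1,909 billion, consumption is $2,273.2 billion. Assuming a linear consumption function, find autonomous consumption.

a = 746

MPC = ΔC/ΔY = (3129.2 − 2273.2)/(2979 − 1909) = 856/1070 = 0.8
a = C − MPC·Y = 2273.2 − 0.8(1909) = 2273.2 − 1527.2 = 746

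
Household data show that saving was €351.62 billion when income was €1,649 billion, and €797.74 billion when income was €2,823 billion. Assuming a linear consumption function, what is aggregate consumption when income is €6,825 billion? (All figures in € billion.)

MPS = ΔS/ΔY = (797.74 − 351.62)/(2823 − 1649) = 446.12/1174 = 0.38
MPC = 1 − MPS = 0.62
Autonomous saving = 351.62 − 0.38(1649) = -275, so a = 275
C = 275 + 0.62(6825) = 275 + 4231.5 = 4506.5

C = 4506.5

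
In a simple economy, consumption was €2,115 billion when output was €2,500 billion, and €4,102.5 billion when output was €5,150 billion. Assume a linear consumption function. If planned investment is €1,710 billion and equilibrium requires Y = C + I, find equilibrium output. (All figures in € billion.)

Y = 7800

MPC = (4102.5 − 2115)/(5150 − 2500) = 1987.5/2650 = 0.75
a = 2115 − 0.75(2500) = 240
Equilibrium: Y = 240 + 0.75Y + 1710
0.25Y = 1950, so Y = 1950/0.25 = 7800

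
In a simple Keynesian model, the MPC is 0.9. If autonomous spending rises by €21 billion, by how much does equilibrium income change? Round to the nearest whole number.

The multiplier is 1/(1 − MPC) = 1/0.1.
ΔY = 21/0.1 = 210.00 ≈ 210

ΔY ≈ 210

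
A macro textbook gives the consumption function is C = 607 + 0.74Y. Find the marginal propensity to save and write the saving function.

MPS = 1 − MPC = 1 − 0.74 = 0.26
S = Y − C = -607 + 0.26Y

MPS = 0.26; S = -607 + 0.26Y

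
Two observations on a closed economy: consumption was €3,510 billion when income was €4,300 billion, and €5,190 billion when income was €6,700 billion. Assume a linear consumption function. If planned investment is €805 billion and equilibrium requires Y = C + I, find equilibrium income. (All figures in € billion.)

Y = 4350

MPC = (5190 − 3510)/(6700 − 4300) = 1680/2400 = 0.7
a = 3510 − 0.7(4300) = 500
Equilibrium: Y = 500 + 0.7Y + 805
0.3Y = 1305, so Y = 1305/0.3 = 4350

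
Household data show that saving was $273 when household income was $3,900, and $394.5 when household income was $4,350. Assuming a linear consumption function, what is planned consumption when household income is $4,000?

MPS = ΔS/ΔY = (394.5 − 273)/(4350 − 3900) = 121.5/450 = 0.27
MPC = 1 − MPS = 0.73
Autonomous saving = 273 − 0.27(3900) = -780, so a = 780
C = 780 + 0.73(4000) = 780 + 2920 = 3700

C = 3700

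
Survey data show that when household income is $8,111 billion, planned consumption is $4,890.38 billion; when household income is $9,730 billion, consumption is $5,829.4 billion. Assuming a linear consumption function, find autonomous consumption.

a = 186

MPC = ΔC/ΔY = (5829.4 − 4890.38)/(9730 − 8111) = 939.02/1619 = 0.58
a = C − MPC·Y = 4890.38 − 0.58(8111) = 4890.38 − 4704.38 = 186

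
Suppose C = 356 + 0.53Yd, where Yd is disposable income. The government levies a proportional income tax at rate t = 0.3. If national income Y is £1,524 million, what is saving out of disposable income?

S = 145.396

Yd = (1 − 0.3)(1524) = 0.7(1524) = 1066.8
C = 356 + 0.53(1066.8) = 356 + 565.404 = 921.404
S = Yd − C = 1066.8 − 921.404 = 145.396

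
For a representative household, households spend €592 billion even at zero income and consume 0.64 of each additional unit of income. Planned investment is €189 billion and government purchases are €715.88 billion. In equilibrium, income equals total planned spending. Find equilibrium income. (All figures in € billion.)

Y = 4158

Y = C + I + G = 592 + 0.64Y + 189 + 715.88
Y − 0.64Y = 1496.88
0.36Y = 1496.88, so Y = 1496.88/0.36 = 4158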